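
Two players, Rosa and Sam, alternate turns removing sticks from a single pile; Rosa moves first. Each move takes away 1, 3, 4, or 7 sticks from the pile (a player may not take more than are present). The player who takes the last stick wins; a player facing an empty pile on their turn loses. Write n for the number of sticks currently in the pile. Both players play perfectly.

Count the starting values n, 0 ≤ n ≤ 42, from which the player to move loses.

Compute win/loss labels from the base case upward. A position with no move is L. Any other position is W if it can reach an L in one move, else L.
n=0: no move → L
n=1: W (go to 0, an L position)
n=2: L (sole option 1(W) is W)
n=3: W (go to 2, an L position)
n=4: W (go to 0, an L position)
n=5: W (go to 2, an L position)
n=6: W (go to 2, an L position)
n=7: W (go to 0, an L position)
n=8: L (options 7(W), 5(W), 4(W), 1(W) are all W)
n=9: W (go to 8, an L position)
n=10: L (options 9(W), 7(W), 6(W), 3(W) are all W)
n=11: W (go to 10, an L position)
n=12: W (go to 8, an L position)
n=13: W (go to 10, an L position)
n=14: W (go to 10, an L position)
n=15: W (go to 8, an L position)
n=16: L (options 15(W), 13(W), 12(W), 9(W) are all W)
n=17: W (go to 16, an L position)
n=18: L (options 17(W), 15(W), 14(W), 11(W) are all W)
n=19: W (go to 18, an L position)
n=20: W (go to 16, an L position)
n=21: W (go to 18, an L position)
n=22: W (go to 18, an L position)
n=23: W (go to 16, an L position)
n=24: L (options 23(W), 21(W), 20(W), 17(W) are all W)
n=25: W (go to 24, an L position)
n=26: L (options 25(W), 23(W), 22(W), 19(W) are all W)
n=27: W (go to 26, an L position)
n=28: W (go to 24, an L position)
n=29: W (go to 26, an L position)
n=30: W (go to 26, an L position)
n=31: W (go to 24, an L position)
n=32: L (options 31(W), 29(W), 28(W), 25(W) are all W)
n=33: W (go to 32, an L position)
n=34: L (options 33(W), 31(W), 30(W), 27(W) are all W)
n=35: W (go to 34, an L position)
n=36: W (go to 32, an L position)
n=37: W (go to 34, an L position)
n=38: W (go to 34, an L position)
n=39: W (go to 32, an L position)
n=40: L (options 39(W), 37(W), 36(W), 33(W) are all W)
n=41: W (go to 40, an L position)
n=42: L (options 41(W), 39(W), 38(W), 35(W) are all W)
L entries with 0 ≤ n ≤ 42: n = 0, 2, 8, 10, 16, 18, 24, 26, 32, 34, 40, 42; that makes 12.

12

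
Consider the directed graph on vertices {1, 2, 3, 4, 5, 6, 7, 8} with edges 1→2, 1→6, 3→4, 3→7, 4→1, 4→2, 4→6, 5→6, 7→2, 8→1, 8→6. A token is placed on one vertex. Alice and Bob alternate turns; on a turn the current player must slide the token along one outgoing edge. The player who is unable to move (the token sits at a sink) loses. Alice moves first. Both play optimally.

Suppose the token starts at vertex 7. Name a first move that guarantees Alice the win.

Move to 2.

Compute win/loss labels from the base case upward. A position with no move is L. Any other position is W if it can reach an L in one move, else L.
Every edge goes from a vertex to one that appears earlier in the order 2, 6, 1, 7, 8, 4, 5, 3, so processing vertices in that order labels each vertex after all of its successors.
2: no outgoing edge → L
6: no outgoing edge → L
1: reaches L-position 6 → W
7: reaches L-position 2 → W
8: reaches L-position 6 → W
4: reaches L-position 6 → W
5: reaches L-position 6 → W
3: only reaches 4(W), 7(W), all W → L
From 7, the L positions reachable in one move are: 2.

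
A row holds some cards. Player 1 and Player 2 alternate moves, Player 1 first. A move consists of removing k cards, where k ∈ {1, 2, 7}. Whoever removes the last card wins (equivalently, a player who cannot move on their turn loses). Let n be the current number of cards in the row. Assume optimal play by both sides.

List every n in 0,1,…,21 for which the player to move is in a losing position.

Use the standard recursion: the mover loses at a terminal position; elsewhere, the mover wins exactly when some move hands the opponent an L position.
n=0: no move → L
n=1: can move to 0, which is L ⇒ W
n=2: can move to 0, which is L ⇒ W
n=3: moves to 2(W), 1(W); every one is W ⇒ L
n=4: can move to 3, which is L ⇒ W
n=5: can move to 3, which is L ⇒ W
n=6: moves to 5(W), 4(W); every one is W ⇒ L
n=7: can move to 6, which is L ⇒ W
n=8: can move to 6, which is L ⇒ W
n=9: moves to 8(W), 7(W), 2(W); every one is W ⇒ L
n=10: can move to 9, which is L ⇒ W
n=11: can move to 9, which is L ⇒ W
n=12: moves to 11(W), 10(W), 5(W); every one is W ⇒ L
n=13: can move to 12, which is L ⇒ W
n=14: can move to 12, which is L ⇒ W
n=15: moves to 14(W), 13(W), 8(W); every one is W ⇒ L
n=16: can move to 15, which is L ⇒ W
n=17: can move to 15, which is L ⇒ W
n=18: moves to 17(W), 16(W), 11(W); every one is W ⇒ L
n=19: can move to 18, which is L ⇒ W
n=20: can move to 18, which is L ⇒ W
n=21: moves to 20(W), 19(W), 14(W); every one is W ⇒ L
Reading off the rows marked L gives the requested list; there are 8 such values of n.

0, 3, 6, 9, 12, 15, 18, 21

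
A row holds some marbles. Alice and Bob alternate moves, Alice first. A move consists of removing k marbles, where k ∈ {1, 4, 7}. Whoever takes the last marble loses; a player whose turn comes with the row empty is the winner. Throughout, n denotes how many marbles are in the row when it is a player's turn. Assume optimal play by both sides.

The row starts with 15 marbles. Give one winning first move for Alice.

Build the W/L table. Terminal = W. A non-terminal position is W if it has a move to some L; otherwise it is L.
n=0: no move; the opponent has just taken the last marble and therefore loses → W
n=1: →0(W) only, which is W, so L
n=2: →1(L), so W
n=3: →2(W) only, which is W, so L
n=4: →3(L), so W
n=5: →1(L), so W
n=6: →5(W), 2(W) — all W, so L
n=7: →6(L), so W
n=8: →1(L), so W
n=9: →8(W), 5(W), 2(W) — all W, so L
n=10: →9(L), so W
n=11: →10(W), 7(W), 4(W) — all W, so L
n=12: →11(L), so W
n=13: →9(L), so W
n=14: →13(W), 10(W), 7(W) — all W, so L
n=15: →14(L), so W
From 15, the L positions reachable in one move are: 14, 11. Any move reaching one of these is winning.

Remove 1, leaving 14.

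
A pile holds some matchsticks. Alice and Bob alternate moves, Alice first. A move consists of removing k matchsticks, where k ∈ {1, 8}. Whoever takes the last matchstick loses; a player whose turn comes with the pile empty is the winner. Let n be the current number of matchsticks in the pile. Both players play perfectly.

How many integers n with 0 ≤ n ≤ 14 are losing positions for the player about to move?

Work bottom-up. With no move the player to move wins. Otherwise the position is W if at least one move leads to an L position for the opponent, and L if every move leads to a W.
n=0: no move; the opponent has just taken the last matchstick and therefore loses → W
n=1: the only move is to 0(W), a W ⇒ L
n=2: can move to 1, which is L ⇒ W
n=3: the only move is to 2(W), a W ⇒ L
n=4: can move to 3, which is L ⇒ W
n=5: the only move is to 4(W), a W ⇒ L
n=6: can move to 5, which is L ⇒ W
n=7: the only move is to 6(W), a W ⇒ L
n=8: can move to 7, which is L ⇒ W
n=9: can move to 1, which is L ⇒ W
n=10: moves to 9(W), 2(W); every one is W ⇒ L
n=11: can move to 10, which is L ⇒ W
n=12: moves to 11(W), 4(W); every one is W ⇒ L
n=13: can move to 12, which is L ⇒ W
n=14: moves to 13(W), 6(W); every one is W ⇒ L
L entries with 0 ≤ n ≤ 14: n = 1, 3, 5, 7, 10, 12, 14; that makes 7.

7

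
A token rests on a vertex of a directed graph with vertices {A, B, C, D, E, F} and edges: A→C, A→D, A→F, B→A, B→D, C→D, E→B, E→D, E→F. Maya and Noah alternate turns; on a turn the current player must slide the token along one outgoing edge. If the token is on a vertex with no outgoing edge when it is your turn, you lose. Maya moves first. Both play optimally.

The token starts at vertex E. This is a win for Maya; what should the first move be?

Build the W/L table. Terminal = L. A non-terminal position is W if it has a move to some L; otherwise it is L.
Every edge goes from a vertex to one that appears earlier in the order D, F, C, A, B, E, so processing vertices in that order labels each vertex after all of its successors.
D: no outgoing edge → L
F: no outgoing edge → L
C: reaches L-position D → W
A: reaches L-position F → W
B: reaches L-position D → W
E: reaches L-position F → W
From E, the L positions reachable in one move are: F, D. Any move reaching one of these is winning.

Move to F.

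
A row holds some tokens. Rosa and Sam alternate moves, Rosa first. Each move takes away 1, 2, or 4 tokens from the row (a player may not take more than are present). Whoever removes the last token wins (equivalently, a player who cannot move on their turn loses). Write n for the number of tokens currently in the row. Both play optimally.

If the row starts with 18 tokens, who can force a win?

Sam wins.

Use the standard recursion: the mover loses at a terminal position; elsewhere, the mover wins exactly when some move hands the opponent an L position.
n=0: no move → L
n=1: W (go to 0, an L position)
n=2: W (go to 0, an L position)
n=3: L (options 2(W), 1(W) are all W)
n=4: W (go to 3, an L position)
n=5: W (go to 3, an L position)
n=6: L (options 5(W), 4(W), 2(W) are all W)
n=7: W (go to 6, an L position)
n=8: W (go to 6, an L position)
n=9: L (options 8(W), 7(W), 5(W) are all W)
n=10: W (go to 9, an L position)
n=11: W (go to 9, an L position)
n=12: L (options 11(W), 10(W), 8(W) are all W)
n=13: W (go to 12, an L position)
n=14: W (go to 12, an L position)
n=15: L (options 14(W), 13(W), 11(W) are all W)
n=16: W (go to 15, an L position)
n=17: W (go to 15, an L position)
n=18: L (options 17(W), 16(W), 14(W) are all W)
The starting position 18 is L: whatever Rosa does, the opponent receives a W position.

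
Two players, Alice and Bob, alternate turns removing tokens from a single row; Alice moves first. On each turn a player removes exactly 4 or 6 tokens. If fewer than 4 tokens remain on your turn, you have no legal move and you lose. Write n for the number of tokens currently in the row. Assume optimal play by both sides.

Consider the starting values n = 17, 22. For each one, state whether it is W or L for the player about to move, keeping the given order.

17: W, 22: L

Build the W/L table. Terminal = L. A non-terminal position is W if it has a move to some L; otherwise it is L.
n=0: no move → L
n=1: no move → L
n=2: no move → L
n=3: no move → L
n=4: W (go to 0, an L position)
n=5: W (go to 1, an L position)
n=6: W (go to 2, an L position)
n=7: W (go to 3, an L position)
n=8: W (go to 2, an L position)
n=9: W (go to 3, an L position)
n=10: L (options 6(W), 4(W) are all W)
n=11: L (options 7(W), 5(W) are all W)
n=12: L (options 8(W), 6(W) are all W)
n=13: L (options 9(W), 7(W) are all W)
n=14: W (go to 10, an L position)
n=15: W (go to 11, an L position)
n=16: W (go to 12, an L position)
n=17: W (go to 13, an L position)
n=18: W (go to 12, an L position)
n=19: W (go to 13, an L position)
n=20: L (options 16(W), 14(W) are all W)
n=21: L (options 17(W), 15(W) are all W)
n=22: L (options 18(W), 16(W) are all W)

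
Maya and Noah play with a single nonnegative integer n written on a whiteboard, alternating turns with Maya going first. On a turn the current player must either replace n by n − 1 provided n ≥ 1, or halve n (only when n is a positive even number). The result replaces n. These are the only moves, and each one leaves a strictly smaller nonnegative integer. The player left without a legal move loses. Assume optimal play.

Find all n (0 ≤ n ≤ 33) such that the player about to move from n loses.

Work bottom-up. With no move the player to move loses. Otherwise the position is W if at least one move leads to an L position for the opponent, and L if every move leads to a W.
n=0: no move → L
n=1: W (go to 0, an L position)
n=2: L (sole option 1(W) is W)
n=3: W (go to 2, an L position)
n=4: W (go to 2, an L position)
n=5: L (sole option 4(W) is W)
n=6: W (go to 5, an L position)
n=7: L (sole option 6(W) is W)
n=8: W (go to 7, an L position)
n=9: L (sole option 8(W) is W)
n=10: W (go to 5, an L position)
n=11: L (sole option 10(W) is W)
n=12: W (go to 11, an L position)
n=13: L (sole option 12(W) is W)
n=14: W (go to 7, an L position)
n=15: L (sole option 14(W) is W)
n=16: W (go to 15, an L position)
n=17: L (sole option 16(W) is W)
n=18: W (go to 9, an L position)
n=19: L (sole option 18(W) is W)
n=20: W (go to 19, an L position)
n=21: L (sole option 20(W) is W)
n=22: W (go to 11, an L position)
n=23: L (sole option 22(W) is W)
n=24: W (go to 23, an L position)
n=25: L (sole option 24(W) is W)
n=26: W (go to 13, an L position)
n=27: L (sole option 26(W) is W)
n=28: W (go to 27, an L position)
n=29: L (sole option 28(W) is W)
n=30: W (go to 15, an L position)
n=31: L (sole option 30(W) is W)
n=32: W (go to 31, an L position)
n=33: L (sole option 32(W) is W)
The losing starting values of n are exactly the entries labelled L in this table (17 of them).

0, 2, 5, 7, 9, 11, 13, 15, 17, 19, 21, 23, 25, 27, 29, 31, 33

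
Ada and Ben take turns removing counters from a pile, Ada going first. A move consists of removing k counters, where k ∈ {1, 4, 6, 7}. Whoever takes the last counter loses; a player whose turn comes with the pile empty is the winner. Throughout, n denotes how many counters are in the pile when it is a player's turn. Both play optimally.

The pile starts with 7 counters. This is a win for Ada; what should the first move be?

Build the W/L table. Terminal = W. A non-terminal position is W if it has a move to some L; otherwise it is L.
n=0: no move; the opponent has just taken the last counter and therefore loses → W
n=1: L (sole option 0(W) is W)
n=2: W (go to 1, an L position)
n=3: L (sole option 2(W) is W)
n=4: W (go to 3, an L position)
n=5: W (go to 1, an L position)
n=6: L (options 5(W), 2(W), 0(W) are all W)
n=7: W (go to 6, an L position)
From 7, the L positions reachable in one move are: 6, 3, 1. Any move reaching one of these is winning.

Remove 1, leaving 6.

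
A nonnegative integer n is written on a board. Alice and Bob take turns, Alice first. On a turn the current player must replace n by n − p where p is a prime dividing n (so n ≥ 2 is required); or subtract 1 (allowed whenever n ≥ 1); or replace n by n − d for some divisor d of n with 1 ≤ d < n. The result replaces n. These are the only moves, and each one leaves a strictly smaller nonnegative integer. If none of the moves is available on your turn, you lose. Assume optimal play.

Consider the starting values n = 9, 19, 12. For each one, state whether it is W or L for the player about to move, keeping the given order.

9: L, 19: W, 12: W

Work bottom-up. With no move the player to move loses. Otherwise the position is W if at least one move leads to an L position for the opponent, and L if every move leads to a W.
n=0: no move → L
n=1: W (go to 0, an L position)
n=2: W (go to 0, an L position)
n=3: W (go to 0, an L position)
n=4: L (options 2(W), 3(W) are all W)
n=5: W (go to 0, an L position)
n=6: W (go to 4, an L position)
n=7: W (go to 0, an L position)
n=8: W (go to 4, an L position)
n=9: L (options 6(W), 8(W) are all W)
n=10: W (go to 9, an L position)
n=11: W (go to 0, an L position)
n=12: W (go to 9, an L position)
n=13: W (go to 0, an L position)
n=14: L (options 7(W), 12(W), 13(W) are all W)
n=15: W (go to 14, an L position)
n=16: W (go to 14, an L position)
n=17: W (go to 0, an L position)
n=18: W (go to 9, an L position)
n=19: W (go to 0, an L position)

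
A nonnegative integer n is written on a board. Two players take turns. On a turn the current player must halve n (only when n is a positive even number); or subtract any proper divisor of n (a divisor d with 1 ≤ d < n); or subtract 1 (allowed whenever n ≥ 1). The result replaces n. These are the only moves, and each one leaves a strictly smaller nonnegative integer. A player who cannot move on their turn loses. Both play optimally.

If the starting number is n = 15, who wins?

The second player wins.

Compute win/loss labels from the base case upward. A position with no move is L. Any other position is W if it can reach an L in one move, else L.
n=0: no move → L
n=1: →0(L), so W
n=2: →1(W) only, which is W, so L
n=3: →2(L), so W
n=4: →2(L), so W
n=5: →4(W) only, which is W, so L
n=6: →5(L), so W
n=7: →6(W) only, which is W, so L
n=8: →7(L), so W
n=9: →6(W), 8(W) — all W, so L
n=10: →5(L), so W
n=11: →10(W) only, which is W, so L
n=12: →9(L), so W
n=13: →12(W) only, which is W, so L
n=14: →7(L), so W
n=15: →10(W), 12(W), 14(W) — all W, so L
The starting position 15 is L: whatever the player to move does, the opponent receives a W position.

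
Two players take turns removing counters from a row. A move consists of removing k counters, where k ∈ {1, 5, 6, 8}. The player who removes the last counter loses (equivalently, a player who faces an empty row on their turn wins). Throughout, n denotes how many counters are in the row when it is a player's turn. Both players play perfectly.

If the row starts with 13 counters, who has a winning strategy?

Use the standard recursion: the mover wins at a terminal position; elsewhere, the mover wins exactly when some move hands the opponent an L position.
n=0: no move; the opponent has just taken the last counter and therefore loses → W
n=1: the only move is to 0(W), a W ⇒ L
n=2: can move to 1, which is L ⇒ W
n=3: the only move is to 2(W), a W ⇒ L
n=4: can move to 3, which is L ⇒ W
n=5: moves to 4(W), 0(W); every one is W ⇒ L
n=6: can move to 5, which is L ⇒ W
n=7: can move to 1, which is L ⇒ W
n=8: can move to 3, which is L ⇒ W
n=9: can move to 3, which is L ⇒ W
n=10: can move to 5, which is L ⇒ W
n=11: can move to 5, which is L ⇒ W
n=12: moves to 11(W), 7(W), 6(W), 4(W); every one is W ⇒ L
n=13: can move to 12, which is L ⇒ W
From 13 the player to move can remove 1, leaving 12, reaching an L position.

The first player wins.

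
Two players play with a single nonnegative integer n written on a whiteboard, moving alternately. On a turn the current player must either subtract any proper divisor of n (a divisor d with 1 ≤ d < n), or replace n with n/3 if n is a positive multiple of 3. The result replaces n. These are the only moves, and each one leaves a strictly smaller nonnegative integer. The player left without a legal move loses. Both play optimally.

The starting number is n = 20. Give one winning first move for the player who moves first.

Move to 15.

Work bottom-up. With no move the player to move loses. Otherwise the position is W if at least one move leads to an L position for the opponent, and L if every move leads to a W.
n=0: no move → L
n=1: no move → L
n=2: reaches L-position 1 → W
n=3: reaches L-position 1 → W
n=4: only reaches 2(W), 3(W), all W → L
n=5: reaches L-position 4 → W
n=6: reaches L-position 4 → W
n=7: only reaches 6(W), which is W → L
n=8: reaches L-position 4 → W
n=9: only reaches 3(W), 6(W), 8(W), all W → L
n=10: reaches L-position 9 → W
n=11: only reaches 10(W), which is W → L
n=12: reaches L-position 4 → W
n=13: only reaches 12(W), which is W → L
n=14: reaches L-position 7 → W
n=15: only reaches 5(W), 10(W), 12(W), 14(W), all W → L
n=16: reaches L-position 15 → W
n=17: only reaches 16(W), which is W → L
n=18: reaches L-position 9 → W
n=19: only reaches 18(W), which is W → L
n=20: reaches L-position 15 → W
From 20, the L positions reachable in one move are: 15, 19. Any move reaching one of these is winning.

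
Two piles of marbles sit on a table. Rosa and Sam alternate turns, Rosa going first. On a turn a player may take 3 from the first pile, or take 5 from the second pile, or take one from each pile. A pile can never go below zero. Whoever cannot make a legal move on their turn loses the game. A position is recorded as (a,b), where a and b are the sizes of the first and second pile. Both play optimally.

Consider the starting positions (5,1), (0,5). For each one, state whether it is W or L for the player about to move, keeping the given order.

(5,1): L, (0,5): W

Work bottom-up. With no move the player to move loses. Otherwise the position is W if at least one move leads to an L position for the opponent, and L if every move leads to a W.
No move ever increases a pile, so every position that can arise here has a ≤ 5 and b ≤ 5; it is enough to label the cells with 0 ≤ a ≤ 5 and 0 ≤ b ≤ 5.
Every move lowers a or b (never raises either), so fill the grid row by row in increasing a, and left to right within a row: each cell's successors are then already labelled.
      b=0  b=1  b=2  b=3  b=4  b=5
a=0:    L    L    L    L    L    W
a=1:    L    W    W    W    W    W
a=2:    L    W    L    L    L    W
a=3:    W    W    W    W    W    W
a=4:    W    L    L    L    L    L
a=5:    W    L    W    W    W    W
Cells with no legal move (terminal, hence L): (0,0), (0,1), (0,2), (0,3), (0,4), (1,0), (2,0).
The remaining L cells, each justified by listing all of its moves:
(2,2): →(1,1)(W) only, which is W, so L
(2,3): →(1,2)(W) only, which is W, so L
(2,4): →(1,3)(W) only, which is W, so L
(4,1): →(1,1)(W), (3,0)(W) — all W, so L
(4,2): →(1,2)(W), (3,1)(W) — all W, so L
(4,3): →(1,3)(W), (3,2)(W) — all W, so L
(4,4): →(1,4)(W), (3,3)(W) — all W, so L
(4,5): →(1,5)(W), (4,0)(W), (3,4)(W) — all W, so L
(5,1): →(2,1)(W), (4,0)(W) — all W, so L
Every other cell has at least one move into one of the L cells above, so it is W.
(5,1): one of the L cells justified above, so L
(0,5): the move to (0,0) reaches an L cell, so W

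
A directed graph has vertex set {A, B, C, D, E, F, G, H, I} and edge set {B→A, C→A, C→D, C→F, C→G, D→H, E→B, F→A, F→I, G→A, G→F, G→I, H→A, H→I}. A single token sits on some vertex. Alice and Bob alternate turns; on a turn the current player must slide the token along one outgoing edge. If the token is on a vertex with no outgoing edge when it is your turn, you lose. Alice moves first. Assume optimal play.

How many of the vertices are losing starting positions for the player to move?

4

Work bottom-up. With no move the player to move loses. Otherwise the position is W if at least one move leads to an L position for the opponent, and L if every move leads to a W.
Every edge goes from a vertex to one that appears earlier in the order I, A, F, B, H, E, G, D, C, so processing vertices in that order labels each vertex after all of its successors.
I: no outgoing edge → L
A: no outgoing edge → L
F: can move to A, which is L ⇒ W
B: can move to A, which is L ⇒ W
H: can move to A, which is L ⇒ W
E: the only move is to B(W), a W ⇒ L
G: can move to A, which is L ⇒ W
D: the only move is to H(W), a W ⇒ L
C: can move to D, which is L ⇒ W
The L vertices are A, D, E, I; that is 4 in all.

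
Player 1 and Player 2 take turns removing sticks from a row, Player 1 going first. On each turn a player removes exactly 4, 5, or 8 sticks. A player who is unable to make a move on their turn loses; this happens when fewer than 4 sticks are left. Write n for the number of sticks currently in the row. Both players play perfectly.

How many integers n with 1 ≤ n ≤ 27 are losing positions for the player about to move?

Compute win/loss labels from the base case upward. A position with no move is L. Any other position is W if it can reach an L in one move, else L.
n=0: no move → L
n=1: no move → L
n=2: no move → L
n=3: no move → L
n=4: can move to 0, which is L ⇒ W
n=5: can move to 1, which is L ⇒ W
n=6: can move to 2, which is L ⇒ W
n=7: can move to 3, which is L ⇒ W
n=8: can move to 3, which is L ⇒ W
n=9: can move to 1, which is L ⇒ W
n=10: can move to 2, which is L ⇒ W
n=11: can move to 3, which is L ⇒ W
n=12: moves to 8(W), 7(W), 4(W); every one is W ⇒ L
n=13: moves to 9(W), 8(W), 5(W); every one is W ⇒ L
n=14: moves to 10(W), 9(W), 6(W); every one is W ⇒ L
n=15: moves to 11(W), 10(W), 7(W); every one is W ⇒ L
n=16: can move to 12, which is L ⇒ W
n=17: can move to 13, which is L ⇒ W
n=18: can move to 14, which is L ⇒ W
n=19: can move to 15, which is L ⇒ W
n=20: can move to 15, which is L ⇒ W
n=21: can move to 13, which is L ⇒ W
n=22: can move to 14, which is L ⇒ W
n=23: can move to 15, which is L ⇒ W
n=24: moves to 20(W), 19(W), 16(W); every one is W ⇒ L
n=25: moves to 21(W), 20(W), 17(W); every one is W ⇒ L
n=26: moves to 22(W), 21(W), 18(W); every one is W ⇒ L
n=27: moves to 23(W), 22(W), 19(W); every one is W ⇒ L
L entries with 1 ≤ n ≤ 27 (n=0 is outside the asked range and is not counted): n = 1, 2, 3, 12, 13, 14, 15, 24, 25, 26, 27; that makes 11.

11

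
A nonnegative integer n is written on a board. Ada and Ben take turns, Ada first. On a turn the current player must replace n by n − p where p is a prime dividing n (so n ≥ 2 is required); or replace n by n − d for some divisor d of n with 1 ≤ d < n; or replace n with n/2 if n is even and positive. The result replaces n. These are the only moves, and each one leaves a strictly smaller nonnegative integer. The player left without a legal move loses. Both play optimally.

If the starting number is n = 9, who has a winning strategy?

Ben wins.

Use the standard recursion: the mover loses at a terminal position; elsewhere, the mover wins exactly when some move hands the opponent an L position.
n=0: no move → L
n=1: no move → L
n=2: reaches L-position 0 → W
n=3: reaches L-position 0 → W
n=4: only reaches 2(W), 3(W), all W → L
n=5: reaches L-position 0 → W
n=6: reaches L-position 4 → W
n=7: reaches L-position 0 → W
n=8: reaches L-position 4 → W
n=9: only reaches 6(W), 8(W), all W → L
The starting position 9 is L: whatever Ada does, the opponent receives a W position.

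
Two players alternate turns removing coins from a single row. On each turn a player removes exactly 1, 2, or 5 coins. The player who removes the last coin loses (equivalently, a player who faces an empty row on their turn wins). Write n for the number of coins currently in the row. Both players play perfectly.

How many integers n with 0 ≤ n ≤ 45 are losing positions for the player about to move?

Positions with no move are W. A position that does have a move is losing for the player to move precisely when every available move leads to a winning position for the opponent. Fill in the labels:
n=0: no move; the opponent has just taken the last coin and therefore loses → W
n=1: the only move is to 0(W), a W ⇒ L
n=2: can move to 1, which is L ⇒ W
n=3: can move to 1, which is L ⇒ W
n=4: moves to 3(W), 2(W); every one is W ⇒ L
n=5: can move to 4, which is L ⇒ W
n=6: can move to 4, which is L ⇒ W
n=7: moves to 6(W), 5(W), 2(W); every one is W ⇒ L
n=8: can move to 7, which is L ⇒ W
n=9: can move to 7, which is L ⇒ W
n=10: moves to 9(W), 8(W), 5(W); every one is W ⇒ L
n=11: can move to 10, which is L ⇒ W
n=12: can move to 10, which is L ⇒ W
n=13: moves to 12(W), 11(W), 8(W); every one is W ⇒ L
n=14: can move to 13, which is L ⇒ W
n=15: can move to 13, which is L ⇒ W
n=16: moves to 15(W), 14(W), 11(W); every one is W ⇒ L
n=17: can move to 16, which is L ⇒ W
n=18: can move to 16, which is L ⇒ W
n=19: moves to 18(W), 17(W), 14(W); every one is W ⇒ L
n=20: can move to 19, which is L ⇒ W
n=21: can move to 19, which is L ⇒ W
n=22: moves to 21(W), 20(W), 17(W); every one is W ⇒ L
n=23: can move to 22, which is L ⇒ W
n=24: can move to 22, which is L ⇒ W
n=25: moves to 24(W), 23(W), 20(W); every one is W ⇒ L
n=26: can move to 25, which is L ⇒ W
n=27: can move to 25, which is L ⇒ W
n=28: moves to 27(W), 26(W), 23(W); every one is W ⇒ L
n=29: can move to 28, which is L ⇒ W
n=30: can move to 28, which is L ⇒ W
n=31: moves to 30(W), 29(W), 26(W); every one is W ⇒ L
n=32: can move to 31, which is L ⇒ W
n=33: can move to 31, which is L ⇒ W
n=34: moves to 33(W), 32(W), 29(W); every one is W ⇒ L
n=35: can move to 34, which is L ⇒ W
n=36: can move to 34, which is L ⇒ W
n=37: moves to 36(W), 35(W), 32(W); every one is W ⇒ L
n=38: can move to 37, which is L ⇒ W
n=39: can move to 37, which is L ⇒ W
n=40: moves to 39(W), 38(W), 35(W); every one is W ⇒ L
n=41: can move to 40, which is L ⇒ W
n=42: can move to 40, which is L ⇒ W
n=43: moves to 42(W), 41(W), 38(W); every one is W ⇒ L
n=44: can move to 43, which is L ⇒ W
n=45: can move to 43, which is L ⇒ W
L entries with 0 ≤ n ≤ 45: n = 1, 4, 7, 10, 13, 16, 19, 22, 25, 28, 31, 34, 37, 40, 43; that makes 15.

15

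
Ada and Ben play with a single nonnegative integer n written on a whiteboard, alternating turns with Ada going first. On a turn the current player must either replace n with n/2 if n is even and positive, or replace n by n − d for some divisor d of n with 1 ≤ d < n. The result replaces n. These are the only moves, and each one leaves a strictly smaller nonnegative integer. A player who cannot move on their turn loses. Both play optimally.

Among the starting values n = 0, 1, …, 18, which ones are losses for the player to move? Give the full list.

0, 1, 3, 5, 7, 9, 11, 13, 15, 17

Use the standard recursion: the mover loses at a terminal position; elsewhere, the mover wins exactly when some move hands the opponent an L position.
n=0: no move → L
n=1: no move → L
n=2: W (go to 1, an L position)
n=3: L (sole option 2(W) is W)
n=4: W (go to 3, an L position)
n=5: L (sole option 4(W) is W)
n=6: W (go to 3, an L position)
n=7: L (sole option 6(W) is W)
n=8: W (go to 7, an L position)
n=9: L (options 6(W), 8(W) are all W)
n=10: W (go to 5, an L position)
n=11: L (sole option 10(W) is W)
n=12: W (go to 9, an L position)
n=13: L (sole option 12(W) is W)
n=14: W (go to 7, an L position)
n=15: L (options 10(W), 12(W), 14(W) are all W)
n=16: W (go to 15, an L position)
n=17: L (sole option 16(W) is W)
n=18: W (go to 9, an L position)
Reading off the rows marked L gives the requested list; there are 10 such values of n.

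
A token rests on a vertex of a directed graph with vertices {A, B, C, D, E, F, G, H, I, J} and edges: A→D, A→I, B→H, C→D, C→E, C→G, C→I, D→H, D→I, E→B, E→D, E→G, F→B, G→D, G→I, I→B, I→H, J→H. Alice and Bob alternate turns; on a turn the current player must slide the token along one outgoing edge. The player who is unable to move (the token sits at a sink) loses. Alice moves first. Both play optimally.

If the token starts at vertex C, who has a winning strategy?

Work bottom-up. With no move the player to move loses. Otherwise the position is W if at least one move leads to an L position for the opponent, and L if every move leads to a W.
Every edge goes from a vertex to one that appears earlier in the order H, B, I, D, G, E, J, A, F, C, so processing vertices in that order labels each vertex after all of its successors.
H: no outgoing edge → L
B: can move to H, which is L ⇒ W
I: can move to H, which is L ⇒ W
D: can move to H, which is L ⇒ W
G: moves to D(W), I(W); every one is W ⇒ L
E: can move to G, which is L ⇒ W
J: can move to H, which is L ⇒ W
A: moves to D(W), I(W); every one is W ⇒ L
F: the only move is to B(W), a W ⇒ L
C: can move to G, which is L ⇒ W
From C Alice can move to G, reaching an L position.

Alice wins.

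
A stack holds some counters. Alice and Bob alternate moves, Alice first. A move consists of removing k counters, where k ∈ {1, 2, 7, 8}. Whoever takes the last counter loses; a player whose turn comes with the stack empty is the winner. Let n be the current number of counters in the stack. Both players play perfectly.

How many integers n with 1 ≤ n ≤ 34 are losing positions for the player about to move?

12

Positions with no move are W. A position that does have a move is losing for the player to move precisely when every available move leads to a winning position for the opponent. Fill in the labels:
n=0: no move; the opponent has just taken the last counter and therefore loses → W
n=1: only reaches 0(W), which is W → L
n=2: reaches L-position 1 → W
n=3: reaches L-position 1 → W
n=4: only reaches 3(W), 2(W), all W → L
n=5: reaches L-position 4 → W
n=6: reaches L-position 4 → W
n=7: only reaches 6(W), 5(W), 0(W), all W → L
n=8: reaches L-position 7 → W
n=9: reaches L-position 7 → W
n=10: only reaches 9(W), 8(W), 3(W), 2(W), all W → L
n=11: reaches L-position 10 → W
n=12: reaches L-position 10 → W
n=13: only reaches 12(W), 11(W), 6(W), 5(W), all W → L
n=14: reaches L-position 13 → W
n=15: reaches L-position 13 → W
n=16: only reaches 15(W), 14(W), 9(W), 8(W), all W → L
n=17: reaches L-position 16 → W
n=18: reaches L-position 16 → W
n=19: only reaches 18(W), 17(W), 12(W), 11(W), all W → L
n=20: reaches L-position 19 → W
n=21: reaches L-position 19 → W
n=22: only reaches 21(W), 20(W), 15(W), 14(W), all W → L
n=23: reaches L-position 22 → W
n=24: reaches L-position 22 → W
n=25: only reaches 24(W), 23(W), 18(W), 17(W), all W → L
n=26: reaches L-position 25 → W
n=27: reaches L-position 25 → W
n=28: only reaches 27(W), 26(W), 21(W), 20(W), all W → L
n=29: reaches L-position 28 → W
n=30: reaches L-position 28 → W
n=31: only reaches 30(W), 29(W), 24(W), 23(W), all W → L
n=32: reaches L-position 31 → W
n=33: reaches L-position 31 → W
n=34: only reaches 33(W), 32(W), 27(W), 26(W), all W → L
L entries with 1 ≤ n ≤ 34 (the range starts at n=1): n = 1, 4, 7, 10, 13, 16, 19, 22, 25, 28, 31, 34; that makes 12.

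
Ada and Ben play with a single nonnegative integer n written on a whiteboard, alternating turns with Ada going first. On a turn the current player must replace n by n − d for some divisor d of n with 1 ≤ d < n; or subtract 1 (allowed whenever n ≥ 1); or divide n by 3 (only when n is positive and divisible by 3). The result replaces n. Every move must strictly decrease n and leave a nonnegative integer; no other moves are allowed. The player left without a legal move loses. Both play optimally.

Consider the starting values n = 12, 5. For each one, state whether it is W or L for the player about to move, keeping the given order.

12: W, 5: L

Classify positions by backward induction: terminal positions (no move available) are L. From any other position, the mover wins iff some move reaches an L.
n=0: no move → L
n=1: W (go to 0, an L position)
n=2: L (sole option 1(W) is W)
n=3: W (go to 2, an L position)
n=4: W (go to 2, an L position)
n=5: L (sole option 4(W) is W)
n=6: W (go to 2, an L position)
n=7: L (sole option 6(W) is W)
n=8: W (go to 7, an L position)
n=9: L (options 3(W), 6(W), 8(W) are all W)
n=10: W (go to 5, an L position)
n=11: L (sole option 10(W) is W)
n=12: W (go to 9, an L position)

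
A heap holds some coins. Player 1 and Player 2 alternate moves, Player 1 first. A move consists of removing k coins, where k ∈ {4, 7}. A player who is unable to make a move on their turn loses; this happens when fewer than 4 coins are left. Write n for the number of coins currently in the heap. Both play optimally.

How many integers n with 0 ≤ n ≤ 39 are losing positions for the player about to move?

Build the W/L table. Terminal = L. A non-terminal position is W if it has a move to some L; otherwise it is L.
n=0: no move → L
n=1: no move → L
n=2: no move → L
n=3: no move → L
n=4: W (go to 0, an L position)
n=5: W (go to 1, an L position)
n=6: W (go to 2, an L position)
n=7: W (go to 3, an L position)
n=8: W (go to 1, an L position)
n=9: W (go to 2, an L position)
n=10: W (go to 3, an L position)
n=11: L (options 7(W), 4(W) are all W)
n=12: L (options 8(W), 5(W) are all W)
n=13: L (options 9(W), 6(W) are all W)
n=14: L (options 10(W), 7(W) are all W)
n=15: W (go to 11, an L position)
n=16: W (go to 12, an L position)
n=17: W (go to 13, an L position)
n=18: W (go to 14, an L position)
n=19: W (go to 12, an L position)
n=20: W (go to 13, an L position)
n=21: W (go to 14, an L position)
n=22: L (options 18(W), 15(W) are all W)
n=23: L (options 19(W), 16(W) are all W)
n=24: L (options 20(W), 17(W) are all W)
n=25: L (options 21(W), 18(W) are all W)
n=26: W (go to 22, an L position)
n=27: W (go to 23, an L position)
n=28: W (go to 24, an L position)
n=29: W (go to 25, an L position)
n=30: W (go to 23, an L position)
n=31: W (go to 24, an L position)
n=32: W (go to 25, an L position)
n=33: L (options 29(W), 26(W) are all W)
n=34: L (options 30(W), 27(W) are all W)
n=35: L (options 31(W), 28(W) are all W)
n=36: L (options 32(W), 29(W) are all W)
n=37: W (go to 33, an L position)
n=38: W (go to 34, an L position)
n=39: W (go to 35, an L position)
L entries with 0 ≤ n ≤ 39: n = 0, 1, 2, 3, 11, 12, 13, 14, 22, 23, 24, 25, 33, 34, 35, 36; that makes 16.

16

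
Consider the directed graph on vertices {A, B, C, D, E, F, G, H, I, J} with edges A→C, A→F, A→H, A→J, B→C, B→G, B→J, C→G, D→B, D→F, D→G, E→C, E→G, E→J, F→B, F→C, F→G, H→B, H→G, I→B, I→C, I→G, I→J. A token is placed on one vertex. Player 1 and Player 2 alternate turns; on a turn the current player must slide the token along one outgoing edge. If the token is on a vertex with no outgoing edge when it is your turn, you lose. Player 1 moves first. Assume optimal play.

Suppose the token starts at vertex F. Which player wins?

Compute win/loss labels from the base case upward. A position with no move is L. Any other position is W if it can reach an L in one move, else L.
Every edge goes from a vertex to one that appears earlier in the order G, J, C, B, I, E, F, D, H, A, so processing vertices in that order labels each vertex after all of its successors.
G: no outgoing edge → L
J: no outgoing edge → L
C: reaches L-position G → W
B: reaches L-position J → W
I: reaches L-position J → W
E: reaches L-position J → W
F: reaches L-position G → W
D: reaches L-position G → W
H: reaches L-position G → W
A: reaches L-position J → W
The starting position F is W: Player 1 should move to G, handing over an L position.

Player 1 wins.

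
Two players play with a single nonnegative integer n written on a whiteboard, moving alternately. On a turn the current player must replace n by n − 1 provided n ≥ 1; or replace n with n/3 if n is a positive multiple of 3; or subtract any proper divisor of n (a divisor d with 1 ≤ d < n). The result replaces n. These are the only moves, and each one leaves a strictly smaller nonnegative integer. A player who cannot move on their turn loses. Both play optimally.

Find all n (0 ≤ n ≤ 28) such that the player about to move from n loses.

Positions with no move are L. A position that does have a move is losing for the player to move precisely when every available move leads to a winning position for the opponent. Fill in the labels:
n=0: no move → L
n=1: W (go to 0, an L position)
n=2: L (sole option 1(W) is W)
n=3: W (go to 2, an L position)
n=4: W (go to 2, an L position)
n=5: L (sole option 4(W) is W)
n=6: W (go to 2, an L position)
n=7: L (sole option 6(W) is W)
n=8: W (go to 7, an L position)
n=9: L (options 3(W), 6(W), 8(W) are all W)
n=10: W (go to 5, an L position)
n=11: L (sole option 10(W) is W)
n=12: W (go to 9, an L position)
n=13: L (sole option 12(W) is W)
n=14: W (go to 7, an L position)
n=15: W (go to 5, an L position)
n=16: L (options 8(W), 12(W), 14(W), 15(W) are all W)
n=17: W (go to 16, an L position)
n=18: W (go to 9, an L position)
n=19: L (sole option 18(W) is W)
n=20: W (go to 16, an L position)
n=21: W (go to 7, an L position)
n=22: W (go to 11, an L position)
n=23: L (sole option 22(W) is W)
n=24: W (go to 16, an L position)
n=25: L (options 20(W), 24(W) are all W)
n=26: W (go to 13, an L position)
n=27: W (go to 9, an L position)
n=28: L (options 14(W), 21(W), 24(W), 26(W), 27(W) are all W)
The losing starting values of n are exactly the entries labelled L in this table (12 of them).

0, 2, 5, 7, 9, 11, 13, 16, 19, 23, 25, 28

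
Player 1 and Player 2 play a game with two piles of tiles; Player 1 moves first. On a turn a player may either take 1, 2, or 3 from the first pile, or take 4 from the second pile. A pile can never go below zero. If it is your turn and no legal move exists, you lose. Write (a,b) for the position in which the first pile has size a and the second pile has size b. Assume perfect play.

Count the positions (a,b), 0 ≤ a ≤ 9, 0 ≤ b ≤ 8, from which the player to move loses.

27

Build the W/L table. Terminal = L. A non-terminal position is W if it has a move to some L; otherwise it is L.
Every move lowers a or b (never raises either), so fill the grid row by row in increasing a, and left to right within a row: each cell's successors are then already labelled.
      b=0  b=1  b=2  b=3  b=4  b=5  b=6  b=7  b=8
a=0:    L    L    L    L    W    W    W    W    L
a=1:    W    W    W    W    L    L    L    L    W
a=2:    W    W    W    W    W    W    W    W    W
a=3:    W    W    W    W    W    W    W    W    W
a=4:    L    L    L    L    W    W    W    W    L
a=5:    W    W    W    W    L    L    L    L    W
a=6:    W    W    W    W    W    W    W    W    W
a=7:    W    W    W    W    W    W    W    W    W
a=8:    L    L    L    L    W    W    W    W    L
a=9:    W    W    W    W    L    L    L    L    W
Cells with no legal move (terminal, hence L): (0,0), (0,1), (0,2), (0,3).
The remaining L cells, each justified by listing all of its moves:
(0,8): L (sole option (0,4)(W) is W)
(1,4): L (options (0,4)(W), (1,0)(W) are all W)
(1,5): L (options (0,5)(W), (1,1)(W) are all W)
(1,6): L (options (0,6)(W), (1,2)(W) are all W)
(1,7): L (options (0,7)(W), (1,3)(W) are all W)
(4,0): L (options (3,0)(W), (2,0)(W), (1,0)(W) are all W)
(4,1): L (options (3,1)(W), (2,1)(W), (1,1)(W) are all W)
(4,2): L (options (3,2)(W), (2,2)(W), (1,2)(W) are all W)
(4,3): L (options (3,3)(W), (2,3)(W), (1,3)(W) are all W)
(4,8): L (options (3,8)(W), (2,8)(W), (1,8)(W), (4,4)(W) are all W)
(5,4): L (options (4,4)(W), (3,4)(W), (2,4)(W), (5,0)(W) are all W)
(5,5): L (options (4,5)(W), (3,5)(W), (2,5)(W), (5,1)(W) are all W)
(5,6): L (options (4,6)(W), (3,6)(W), (2,6)(W), (5,2)(W) are all W)
(5,7): L (options (4,7)(W), (3,7)(W), (2,7)(W), (5,3)(W) are all W)
(8,0): L (options (7,0)(W), (6,0)(W), (5,0)(W) are all W)
(8,1): L (options (7,1)(W), (6,1)(W), (5,1)(W) are all W)
(8,2): L (options (7,2)(W), (6,2)(W), (5,2)(W) are all W)
(8,3): L (options (7,3)(W), (6,3)(W), (5,3)(W) are all W)
(8,8): L (options (7,8)(W), (6,8)(W), (5,8)(W), (8,4)(W) are all W)
(9,4): L (options (8,4)(W), (7,4)(W), (6,4)(W), (9,0)(W) are all W)
(9,5): L (options (8,5)(W), (7,5)(W), (6,5)(W), (9,1)(W) are all W)
(9,6): L (options (8,6)(W), (7,6)(W), (6,6)(W), (9,2)(W) are all W)
(9,7): L (options (8,7)(W), (7,7)(W), (6,7)(W), (9,3)(W) are all W)
Every other cell has at least one move into one of the L cells above, so it is W.
L cells per row: a=0: 5, a=1: 4, a=2: 0, a=3: 0, a=4: 5, a=5: 4, a=6: 0, a=7: 0, a=8: 5, a=9: 4; total 27.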